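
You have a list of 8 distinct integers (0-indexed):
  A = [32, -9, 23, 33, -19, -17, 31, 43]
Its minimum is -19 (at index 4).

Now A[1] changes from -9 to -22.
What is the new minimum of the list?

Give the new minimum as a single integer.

Answer: -22

Derivation:
Old min = -19 (at index 4)
Change: A[1] -9 -> -22
Changed element was NOT the old min.
  New min = min(old_min, new_val) = min(-19, -22) = -22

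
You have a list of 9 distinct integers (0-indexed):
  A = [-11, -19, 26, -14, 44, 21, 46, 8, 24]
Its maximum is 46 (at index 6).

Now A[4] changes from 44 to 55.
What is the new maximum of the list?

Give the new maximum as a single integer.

Old max = 46 (at index 6)
Change: A[4] 44 -> 55
Changed element was NOT the old max.
  New max = max(old_max, new_val) = max(46, 55) = 55

Answer: 55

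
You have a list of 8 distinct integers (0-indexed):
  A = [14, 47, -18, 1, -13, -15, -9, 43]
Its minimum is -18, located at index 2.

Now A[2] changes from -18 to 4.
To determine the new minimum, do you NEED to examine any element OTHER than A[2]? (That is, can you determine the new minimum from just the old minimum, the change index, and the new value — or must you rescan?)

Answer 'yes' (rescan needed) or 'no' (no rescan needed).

Old min = -18 at index 2
Change at index 2: -18 -> 4
Index 2 WAS the min and new value 4 > old min -18. Must rescan other elements to find the new min.
Needs rescan: yes

Answer: yes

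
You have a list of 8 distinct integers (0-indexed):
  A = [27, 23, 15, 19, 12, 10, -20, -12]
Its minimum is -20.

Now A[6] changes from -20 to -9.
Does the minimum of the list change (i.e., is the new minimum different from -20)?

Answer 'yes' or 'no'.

Old min = -20
Change: A[6] -20 -> -9
Changed element was the min; new min must be rechecked.
New min = -12; changed? yes

Answer: yes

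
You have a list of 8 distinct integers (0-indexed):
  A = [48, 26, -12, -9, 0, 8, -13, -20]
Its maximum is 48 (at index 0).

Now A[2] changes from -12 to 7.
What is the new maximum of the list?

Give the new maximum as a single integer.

Answer: 48

Derivation:
Old max = 48 (at index 0)
Change: A[2] -12 -> 7
Changed element was NOT the old max.
  New max = max(old_max, new_val) = max(48, 7) = 48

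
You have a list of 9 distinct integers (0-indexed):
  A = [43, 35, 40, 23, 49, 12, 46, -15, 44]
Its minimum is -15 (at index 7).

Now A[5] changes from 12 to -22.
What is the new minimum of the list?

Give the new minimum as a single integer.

Answer: -22

Derivation:
Old min = -15 (at index 7)
Change: A[5] 12 -> -22
Changed element was NOT the old min.
  New min = min(old_min, new_val) = min(-15, -22) = -22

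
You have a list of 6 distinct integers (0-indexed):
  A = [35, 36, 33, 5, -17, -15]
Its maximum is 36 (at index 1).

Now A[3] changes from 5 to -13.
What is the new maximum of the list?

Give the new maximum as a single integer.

Answer: 36

Derivation:
Old max = 36 (at index 1)
Change: A[3] 5 -> -13
Changed element was NOT the old max.
  New max = max(old_max, new_val) = max(36, -13) = 36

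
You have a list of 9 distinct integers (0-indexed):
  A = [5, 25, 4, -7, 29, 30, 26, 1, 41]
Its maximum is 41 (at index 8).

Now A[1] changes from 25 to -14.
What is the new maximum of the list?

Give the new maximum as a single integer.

Old max = 41 (at index 8)
Change: A[1] 25 -> -14
Changed element was NOT the old max.
  New max = max(old_max, new_val) = max(41, -14) = 41

Answer: 41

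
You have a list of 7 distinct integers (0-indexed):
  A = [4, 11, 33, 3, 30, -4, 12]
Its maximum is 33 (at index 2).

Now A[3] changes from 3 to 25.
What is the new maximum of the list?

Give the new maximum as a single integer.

Answer: 33

Derivation:
Old max = 33 (at index 2)
Change: A[3] 3 -> 25
Changed element was NOT the old max.
  New max = max(old_max, new_val) = max(33, 25) = 33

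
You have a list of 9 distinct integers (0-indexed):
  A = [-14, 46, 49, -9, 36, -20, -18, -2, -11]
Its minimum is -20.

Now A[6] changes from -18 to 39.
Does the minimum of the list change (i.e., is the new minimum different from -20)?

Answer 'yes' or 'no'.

Answer: no

Derivation:
Old min = -20
Change: A[6] -18 -> 39
Changed element was NOT the min; min changes only if 39 < -20.
New min = -20; changed? no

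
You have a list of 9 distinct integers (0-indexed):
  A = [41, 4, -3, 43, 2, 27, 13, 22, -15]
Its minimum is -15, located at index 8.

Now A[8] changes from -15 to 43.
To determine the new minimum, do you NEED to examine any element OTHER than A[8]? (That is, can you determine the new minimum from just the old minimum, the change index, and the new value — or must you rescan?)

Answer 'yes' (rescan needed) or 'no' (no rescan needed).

Old min = -15 at index 8
Change at index 8: -15 -> 43
Index 8 WAS the min and new value 43 > old min -15. Must rescan other elements to find the new min.
Needs rescan: yes

Answer: yes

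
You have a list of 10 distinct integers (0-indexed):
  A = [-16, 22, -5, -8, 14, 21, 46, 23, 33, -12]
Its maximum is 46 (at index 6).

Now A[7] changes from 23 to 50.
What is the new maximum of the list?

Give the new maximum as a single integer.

Answer: 50

Derivation:
Old max = 46 (at index 6)
Change: A[7] 23 -> 50
Changed element was NOT the old max.
  New max = max(old_max, new_val) = max(46, 50) = 50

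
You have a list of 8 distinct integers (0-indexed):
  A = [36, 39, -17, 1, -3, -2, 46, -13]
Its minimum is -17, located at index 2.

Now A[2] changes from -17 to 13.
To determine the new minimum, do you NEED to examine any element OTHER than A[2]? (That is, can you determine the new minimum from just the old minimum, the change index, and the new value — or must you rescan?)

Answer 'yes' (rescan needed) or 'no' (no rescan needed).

Answer: yes

Derivation:
Old min = -17 at index 2
Change at index 2: -17 -> 13
Index 2 WAS the min and new value 13 > old min -17. Must rescan other elements to find the new min.
Needs rescan: yes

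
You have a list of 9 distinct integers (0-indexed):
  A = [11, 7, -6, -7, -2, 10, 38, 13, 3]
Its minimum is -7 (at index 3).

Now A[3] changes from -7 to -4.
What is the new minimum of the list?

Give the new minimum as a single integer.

Answer: -6

Derivation:
Old min = -7 (at index 3)
Change: A[3] -7 -> -4
Changed element WAS the min. Need to check: is -4 still <= all others?
  Min of remaining elements: -6
  New min = min(-4, -6) = -6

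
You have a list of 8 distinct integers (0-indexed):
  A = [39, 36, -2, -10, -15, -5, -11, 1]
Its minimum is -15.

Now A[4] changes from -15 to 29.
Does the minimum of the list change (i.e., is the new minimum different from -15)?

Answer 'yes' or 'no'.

Old min = -15
Change: A[4] -15 -> 29
Changed element was the min; new min must be rechecked.
New min = -11; changed? yes

Answer: yes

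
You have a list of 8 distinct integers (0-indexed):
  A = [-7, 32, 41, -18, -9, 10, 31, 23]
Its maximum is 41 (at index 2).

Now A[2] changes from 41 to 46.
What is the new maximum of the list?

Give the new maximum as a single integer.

Old max = 41 (at index 2)
Change: A[2] 41 -> 46
Changed element WAS the max -> may need rescan.
  Max of remaining elements: 32
  New max = max(46, 32) = 46

Answer: 46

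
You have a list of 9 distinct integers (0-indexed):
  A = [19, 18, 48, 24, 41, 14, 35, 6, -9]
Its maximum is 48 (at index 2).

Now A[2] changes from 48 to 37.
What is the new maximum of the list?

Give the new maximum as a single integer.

Old max = 48 (at index 2)
Change: A[2] 48 -> 37
Changed element WAS the max -> may need rescan.
  Max of remaining elements: 41
  New max = max(37, 41) = 41

Answer: 41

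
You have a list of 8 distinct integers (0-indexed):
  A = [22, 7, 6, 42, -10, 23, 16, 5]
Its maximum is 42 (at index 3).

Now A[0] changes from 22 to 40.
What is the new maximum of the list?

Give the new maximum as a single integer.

Old max = 42 (at index 3)
Change: A[0] 22 -> 40
Changed element was NOT the old max.
  New max = max(old_max, new_val) = max(42, 40) = 42

Answer: 42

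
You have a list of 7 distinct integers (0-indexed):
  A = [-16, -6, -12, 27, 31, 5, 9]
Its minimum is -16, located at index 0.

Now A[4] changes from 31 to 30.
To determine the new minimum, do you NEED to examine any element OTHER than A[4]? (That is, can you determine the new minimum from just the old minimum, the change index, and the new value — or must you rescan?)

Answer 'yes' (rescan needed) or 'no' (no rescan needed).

Answer: no

Derivation:
Old min = -16 at index 0
Change at index 4: 31 -> 30
Index 4 was NOT the min. New min = min(-16, 30). No rescan of other elements needed.
Needs rescan: no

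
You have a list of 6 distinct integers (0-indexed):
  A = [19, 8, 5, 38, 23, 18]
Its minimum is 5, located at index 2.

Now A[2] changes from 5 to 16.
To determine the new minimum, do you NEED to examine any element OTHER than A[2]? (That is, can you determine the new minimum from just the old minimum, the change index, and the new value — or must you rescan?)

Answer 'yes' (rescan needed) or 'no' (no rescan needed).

Answer: yes

Derivation:
Old min = 5 at index 2
Change at index 2: 5 -> 16
Index 2 WAS the min and new value 16 > old min 5. Must rescan other elements to find the new min.
Needs rescan: yes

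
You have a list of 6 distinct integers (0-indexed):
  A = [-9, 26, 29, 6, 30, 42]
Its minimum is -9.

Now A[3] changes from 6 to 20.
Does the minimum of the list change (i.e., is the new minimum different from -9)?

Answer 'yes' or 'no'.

Answer: no

Derivation:
Old min = -9
Change: A[3] 6 -> 20
Changed element was NOT the min; min changes only if 20 < -9.
New min = -9; changed? no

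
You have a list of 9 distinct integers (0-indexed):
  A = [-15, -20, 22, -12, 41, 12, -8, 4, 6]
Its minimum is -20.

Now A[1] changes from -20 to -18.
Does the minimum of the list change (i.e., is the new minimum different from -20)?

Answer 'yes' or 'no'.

Old min = -20
Change: A[1] -20 -> -18
Changed element was the min; new min must be rechecked.
New min = -18; changed? yes

Answer: yes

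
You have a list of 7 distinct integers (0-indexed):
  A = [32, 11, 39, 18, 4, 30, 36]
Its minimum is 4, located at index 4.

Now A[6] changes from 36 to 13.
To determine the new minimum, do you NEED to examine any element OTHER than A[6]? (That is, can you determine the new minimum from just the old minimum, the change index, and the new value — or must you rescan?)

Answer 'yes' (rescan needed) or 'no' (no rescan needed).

Answer: no

Derivation:
Old min = 4 at index 4
Change at index 6: 36 -> 13
Index 6 was NOT the min. New min = min(4, 13). No rescan of other elements needed.
Needs rescan: no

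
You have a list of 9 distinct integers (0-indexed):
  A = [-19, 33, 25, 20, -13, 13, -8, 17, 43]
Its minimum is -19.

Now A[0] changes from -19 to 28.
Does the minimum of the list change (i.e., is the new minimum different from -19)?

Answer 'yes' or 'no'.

Answer: yes

Derivation:
Old min = -19
Change: A[0] -19 -> 28
Changed element was the min; new min must be rechecked.
New min = -13; changed? yes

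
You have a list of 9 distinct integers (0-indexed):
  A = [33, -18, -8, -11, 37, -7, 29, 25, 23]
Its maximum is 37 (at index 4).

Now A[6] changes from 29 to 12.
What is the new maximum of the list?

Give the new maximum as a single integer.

Answer: 37

Derivation:
Old max = 37 (at index 4)
Change: A[6] 29 -> 12
Changed element was NOT the old max.
  New max = max(old_max, new_val) = max(37, 12) = 37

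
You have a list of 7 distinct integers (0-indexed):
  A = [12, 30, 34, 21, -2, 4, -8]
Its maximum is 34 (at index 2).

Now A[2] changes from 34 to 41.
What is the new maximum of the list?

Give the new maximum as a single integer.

Answer: 41

Derivation:
Old max = 34 (at index 2)
Change: A[2] 34 -> 41
Changed element WAS the max -> may need rescan.
  Max of remaining elements: 30
  New max = max(41, 30) = 41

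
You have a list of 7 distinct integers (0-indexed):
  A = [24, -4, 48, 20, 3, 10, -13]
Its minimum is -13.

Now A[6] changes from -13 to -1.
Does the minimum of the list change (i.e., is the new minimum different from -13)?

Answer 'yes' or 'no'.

Answer: yes

Derivation:
Old min = -13
Change: A[6] -13 -> -1
Changed element was the min; new min must be rechecked.
New min = -4; changed? yes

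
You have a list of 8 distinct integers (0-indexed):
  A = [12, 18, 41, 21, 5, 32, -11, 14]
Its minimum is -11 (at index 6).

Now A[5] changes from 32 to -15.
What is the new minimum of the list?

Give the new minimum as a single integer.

Answer: -15

Derivation:
Old min = -11 (at index 6)
Change: A[5] 32 -> -15
Changed element was NOT the old min.
  New min = min(old_min, new_val) = min(-11, -15) = -15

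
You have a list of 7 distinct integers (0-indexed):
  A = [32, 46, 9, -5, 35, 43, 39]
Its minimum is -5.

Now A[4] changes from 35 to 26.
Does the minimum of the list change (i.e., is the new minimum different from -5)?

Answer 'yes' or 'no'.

Old min = -5
Change: A[4] 35 -> 26
Changed element was NOT the min; min changes only if 26 < -5.
New min = -5; changed? no

Answer: no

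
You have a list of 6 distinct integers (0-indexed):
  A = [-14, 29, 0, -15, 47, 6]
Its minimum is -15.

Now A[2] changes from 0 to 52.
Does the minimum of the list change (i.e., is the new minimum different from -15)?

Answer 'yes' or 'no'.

Answer: no

Derivation:
Old min = -15
Change: A[2] 0 -> 52
Changed element was NOT the min; min changes only if 52 < -15.
New min = -15; changed? no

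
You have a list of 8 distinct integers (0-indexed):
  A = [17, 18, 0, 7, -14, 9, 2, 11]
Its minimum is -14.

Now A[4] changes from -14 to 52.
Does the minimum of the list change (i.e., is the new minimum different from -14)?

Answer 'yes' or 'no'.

Old min = -14
Change: A[4] -14 -> 52
Changed element was the min; new min must be rechecked.
New min = 0; changed? yes

Answer: yes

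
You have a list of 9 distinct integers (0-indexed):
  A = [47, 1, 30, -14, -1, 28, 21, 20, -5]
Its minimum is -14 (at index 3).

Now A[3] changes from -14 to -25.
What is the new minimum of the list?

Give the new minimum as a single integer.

Answer: -25

Derivation:
Old min = -14 (at index 3)
Change: A[3] -14 -> -25
Changed element WAS the min. Need to check: is -25 still <= all others?
  Min of remaining elements: -5
  New min = min(-25, -5) = -25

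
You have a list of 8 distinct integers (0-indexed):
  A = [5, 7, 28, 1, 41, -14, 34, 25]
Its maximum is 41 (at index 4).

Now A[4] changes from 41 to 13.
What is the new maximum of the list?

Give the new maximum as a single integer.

Old max = 41 (at index 4)
Change: A[4] 41 -> 13
Changed element WAS the max -> may need rescan.
  Max of remaining elements: 34
  New max = max(13, 34) = 34

Answer: 34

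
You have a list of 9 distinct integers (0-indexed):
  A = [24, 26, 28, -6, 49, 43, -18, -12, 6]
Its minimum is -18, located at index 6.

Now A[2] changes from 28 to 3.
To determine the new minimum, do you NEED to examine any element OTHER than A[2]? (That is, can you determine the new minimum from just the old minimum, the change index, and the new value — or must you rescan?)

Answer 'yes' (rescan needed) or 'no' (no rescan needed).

Old min = -18 at index 6
Change at index 2: 28 -> 3
Index 2 was NOT the min. New min = min(-18, 3). No rescan of other elements needed.
Needs rescan: no

Answer: no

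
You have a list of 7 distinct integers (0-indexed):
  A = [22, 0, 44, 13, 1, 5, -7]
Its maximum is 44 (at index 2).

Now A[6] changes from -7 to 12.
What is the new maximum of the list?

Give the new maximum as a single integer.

Answer: 44

Derivation:
Old max = 44 (at index 2)
Change: A[6] -7 -> 12
Changed element was NOT the old max.
  New max = max(old_max, new_val) = max(44, 12) = 44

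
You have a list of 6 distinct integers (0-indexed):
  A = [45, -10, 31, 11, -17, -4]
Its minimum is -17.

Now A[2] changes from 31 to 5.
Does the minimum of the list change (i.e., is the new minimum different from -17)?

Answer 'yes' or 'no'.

Old min = -17
Change: A[2] 31 -> 5
Changed element was NOT the min; min changes only if 5 < -17.
New min = -17; changed? no

Answer: no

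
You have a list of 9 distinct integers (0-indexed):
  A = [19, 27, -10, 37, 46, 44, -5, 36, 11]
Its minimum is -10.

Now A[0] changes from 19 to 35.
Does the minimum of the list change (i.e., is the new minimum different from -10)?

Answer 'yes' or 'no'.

Answer: no

Derivation:
Old min = -10
Change: A[0] 19 -> 35
Changed element was NOT the min; min changes only if 35 < -10.
New min = -10; changed? no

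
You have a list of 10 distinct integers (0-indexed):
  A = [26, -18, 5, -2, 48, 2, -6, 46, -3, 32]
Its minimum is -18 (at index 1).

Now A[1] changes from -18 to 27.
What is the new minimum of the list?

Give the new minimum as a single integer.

Answer: -6

Derivation:
Old min = -18 (at index 1)
Change: A[1] -18 -> 27
Changed element WAS the min. Need to check: is 27 still <= all others?
  Min of remaining elements: -6
  New min = min(27, -6) = -6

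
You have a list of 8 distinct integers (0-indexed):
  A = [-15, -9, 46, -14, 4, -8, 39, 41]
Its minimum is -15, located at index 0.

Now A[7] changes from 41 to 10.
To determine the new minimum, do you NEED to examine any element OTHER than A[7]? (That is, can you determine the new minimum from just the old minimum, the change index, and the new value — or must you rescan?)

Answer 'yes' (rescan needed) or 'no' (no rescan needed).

Answer: no

Derivation:
Old min = -15 at index 0
Change at index 7: 41 -> 10
Index 7 was NOT the min. New min = min(-15, 10). No rescan of other elements needed.
Needs rescan: no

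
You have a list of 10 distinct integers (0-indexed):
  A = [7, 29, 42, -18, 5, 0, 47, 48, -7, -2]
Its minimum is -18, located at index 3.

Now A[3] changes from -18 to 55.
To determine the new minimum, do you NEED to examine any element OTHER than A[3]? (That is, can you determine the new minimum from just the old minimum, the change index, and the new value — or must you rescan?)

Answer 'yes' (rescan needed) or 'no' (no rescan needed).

Answer: yes

Derivation:
Old min = -18 at index 3
Change at index 3: -18 -> 55
Index 3 WAS the min and new value 55 > old min -18. Must rescan other elements to find the new min.
Needs rescan: yes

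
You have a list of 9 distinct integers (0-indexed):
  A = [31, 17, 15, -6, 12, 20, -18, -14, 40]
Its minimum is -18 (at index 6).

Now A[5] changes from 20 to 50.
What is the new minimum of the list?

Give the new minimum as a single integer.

Answer: -18

Derivation:
Old min = -18 (at index 6)
Change: A[5] 20 -> 50
Changed element was NOT the old min.
  New min = min(old_min, new_val) = min(-18, 50) = -18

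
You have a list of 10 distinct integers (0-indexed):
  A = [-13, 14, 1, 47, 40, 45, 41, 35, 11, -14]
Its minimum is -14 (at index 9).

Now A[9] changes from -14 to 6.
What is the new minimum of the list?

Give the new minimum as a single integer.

Answer: -13

Derivation:
Old min = -14 (at index 9)
Change: A[9] -14 -> 6
Changed element WAS the min. Need to check: is 6 still <= all others?
  Min of remaining elements: -13
  New min = min(6, -13) = -13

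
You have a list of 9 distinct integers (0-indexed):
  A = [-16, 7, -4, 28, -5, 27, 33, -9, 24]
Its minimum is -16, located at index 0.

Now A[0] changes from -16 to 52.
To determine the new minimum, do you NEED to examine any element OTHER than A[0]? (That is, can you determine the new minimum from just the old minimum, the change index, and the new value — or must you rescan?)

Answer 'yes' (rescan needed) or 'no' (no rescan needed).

Answer: yes

Derivation:
Old min = -16 at index 0
Change at index 0: -16 -> 52
Index 0 WAS the min and new value 52 > old min -16. Must rescan other elements to find the new min.
Needs rescan: yes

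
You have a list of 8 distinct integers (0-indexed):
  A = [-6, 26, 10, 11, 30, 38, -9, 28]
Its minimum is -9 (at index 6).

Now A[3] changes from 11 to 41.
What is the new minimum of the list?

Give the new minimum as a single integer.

Old min = -9 (at index 6)
Change: A[3] 11 -> 41
Changed element was NOT the old min.
  New min = min(old_min, new_val) = min(-9, 41) = -9

Answer: -9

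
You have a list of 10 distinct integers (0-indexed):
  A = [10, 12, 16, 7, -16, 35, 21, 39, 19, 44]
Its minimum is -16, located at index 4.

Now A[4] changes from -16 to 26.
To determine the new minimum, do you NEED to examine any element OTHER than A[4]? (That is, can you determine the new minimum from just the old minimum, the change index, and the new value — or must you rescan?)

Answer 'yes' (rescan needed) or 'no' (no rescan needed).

Old min = -16 at index 4
Change at index 4: -16 -> 26
Index 4 WAS the min and new value 26 > old min -16. Must rescan other elements to find the new min.
Needs rescan: yes

Answer: yes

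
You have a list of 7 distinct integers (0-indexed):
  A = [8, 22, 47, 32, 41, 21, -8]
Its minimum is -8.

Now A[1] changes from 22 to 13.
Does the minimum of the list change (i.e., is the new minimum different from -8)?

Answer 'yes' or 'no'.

Old min = -8
Change: A[1] 22 -> 13
Changed element was NOT the min; min changes only if 13 < -8.
New min = -8; changed? no

Answer: no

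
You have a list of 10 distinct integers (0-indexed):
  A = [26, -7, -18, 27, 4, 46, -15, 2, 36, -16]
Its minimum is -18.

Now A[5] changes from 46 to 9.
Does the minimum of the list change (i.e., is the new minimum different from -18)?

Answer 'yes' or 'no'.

Answer: no

Derivation:
Old min = -18
Change: A[5] 46 -> 9
Changed element was NOT the min; min changes only if 9 < -18.
New min = -18; changed? no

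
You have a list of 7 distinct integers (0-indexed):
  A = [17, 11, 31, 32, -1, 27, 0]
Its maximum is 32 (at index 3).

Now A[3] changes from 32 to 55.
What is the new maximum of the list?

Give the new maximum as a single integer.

Answer: 55

Derivation:
Old max = 32 (at index 3)
Change: A[3] 32 -> 55
Changed element WAS the max -> may need rescan.
  Max of remaining elements: 31
  New max = max(55, 31) = 55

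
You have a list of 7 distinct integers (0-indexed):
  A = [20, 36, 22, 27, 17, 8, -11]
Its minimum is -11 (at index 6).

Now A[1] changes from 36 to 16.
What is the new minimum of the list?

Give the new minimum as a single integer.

Old min = -11 (at index 6)
Change: A[1] 36 -> 16
Changed element was NOT the old min.
  New min = min(old_min, new_val) = min(-11, 16) = -11

Answer: -11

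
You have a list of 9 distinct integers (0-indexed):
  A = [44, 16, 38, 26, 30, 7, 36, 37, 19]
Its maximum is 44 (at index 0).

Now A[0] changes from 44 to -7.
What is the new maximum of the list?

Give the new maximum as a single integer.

Answer: 38

Derivation:
Old max = 44 (at index 0)
Change: A[0] 44 -> -7
Changed element WAS the max -> may need rescan.
  Max of remaining elements: 38
  New max = max(-7, 38) = 38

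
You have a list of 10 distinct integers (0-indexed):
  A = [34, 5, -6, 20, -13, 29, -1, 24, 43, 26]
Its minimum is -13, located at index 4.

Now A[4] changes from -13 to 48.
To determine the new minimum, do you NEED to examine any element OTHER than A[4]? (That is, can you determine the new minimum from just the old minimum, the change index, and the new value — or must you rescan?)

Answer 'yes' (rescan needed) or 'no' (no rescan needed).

Old min = -13 at index 4
Change at index 4: -13 -> 48
Index 4 WAS the min and new value 48 > old min -13. Must rescan other elements to find the new min.
Needs rescan: yes

Answer: yes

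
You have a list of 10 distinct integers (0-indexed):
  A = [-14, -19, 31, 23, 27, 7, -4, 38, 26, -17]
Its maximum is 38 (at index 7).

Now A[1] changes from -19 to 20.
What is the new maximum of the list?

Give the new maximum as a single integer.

Old max = 38 (at index 7)
Change: A[1] -19 -> 20
Changed element was NOT the old max.
  New max = max(old_max, new_val) = max(38, 20) = 38

Answer: 38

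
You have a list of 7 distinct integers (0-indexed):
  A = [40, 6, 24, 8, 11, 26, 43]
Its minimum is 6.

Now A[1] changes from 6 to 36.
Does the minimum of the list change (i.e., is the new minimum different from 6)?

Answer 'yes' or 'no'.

Old min = 6
Change: A[1] 6 -> 36
Changed element was the min; new min must be rechecked.
New min = 8; changed? yes

Answer: yes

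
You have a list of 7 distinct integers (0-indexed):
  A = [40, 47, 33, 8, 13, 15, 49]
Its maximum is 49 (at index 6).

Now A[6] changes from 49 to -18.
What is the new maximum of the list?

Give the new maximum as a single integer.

Answer: 47

Derivation:
Old max = 49 (at index 6)
Change: A[6] 49 -> -18
Changed element WAS the max -> may need rescan.
  Max of remaining elements: 47
  New max = max(-18, 47) = 47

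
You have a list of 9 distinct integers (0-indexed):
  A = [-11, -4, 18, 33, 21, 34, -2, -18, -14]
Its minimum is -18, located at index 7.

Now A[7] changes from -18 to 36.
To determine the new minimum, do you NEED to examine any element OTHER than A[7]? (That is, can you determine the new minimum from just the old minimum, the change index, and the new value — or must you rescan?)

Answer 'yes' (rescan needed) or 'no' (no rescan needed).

Answer: yes

Derivation:
Old min = -18 at index 7
Change at index 7: -18 -> 36
Index 7 WAS the min and new value 36 > old min -18. Must rescan other elements to find the new min.
Needs rescan: yes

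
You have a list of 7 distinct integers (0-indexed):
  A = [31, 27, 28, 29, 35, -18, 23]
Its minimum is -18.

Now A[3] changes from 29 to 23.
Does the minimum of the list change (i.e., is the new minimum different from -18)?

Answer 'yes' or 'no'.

Old min = -18
Change: A[3] 29 -> 23
Changed element was NOT the min; min changes only if 23 < -18.
New min = -18; changed? no

Answer: no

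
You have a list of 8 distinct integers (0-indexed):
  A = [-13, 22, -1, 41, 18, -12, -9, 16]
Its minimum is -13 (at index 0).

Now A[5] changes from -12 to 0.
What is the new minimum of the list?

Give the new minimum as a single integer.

Old min = -13 (at index 0)
Change: A[5] -12 -> 0
Changed element was NOT the old min.
  New min = min(old_min, new_val) = min(-13, 0) = -13

Answer: -13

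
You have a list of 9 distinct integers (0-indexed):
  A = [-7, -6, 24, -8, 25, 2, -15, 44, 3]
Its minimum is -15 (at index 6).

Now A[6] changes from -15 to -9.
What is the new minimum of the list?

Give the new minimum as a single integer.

Old min = -15 (at index 6)
Change: A[6] -15 -> -9
Changed element WAS the min. Need to check: is -9 still <= all others?
  Min of remaining elements: -8
  New min = min(-9, -8) = -9

Answer: -9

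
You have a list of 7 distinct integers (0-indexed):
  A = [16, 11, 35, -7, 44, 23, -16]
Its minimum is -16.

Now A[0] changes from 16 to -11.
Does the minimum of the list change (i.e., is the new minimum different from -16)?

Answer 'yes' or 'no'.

Answer: no

Derivation:
Old min = -16
Change: A[0] 16 -> -11
Changed element was NOT the min; min changes only if -11 < -16.
New min = -16; changed? no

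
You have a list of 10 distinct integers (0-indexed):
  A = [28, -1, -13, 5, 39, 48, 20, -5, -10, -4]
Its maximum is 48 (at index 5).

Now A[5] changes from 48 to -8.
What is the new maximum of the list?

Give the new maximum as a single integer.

Old max = 48 (at index 5)
Change: A[5] 48 -> -8
Changed element WAS the max -> may need rescan.
  Max of remaining elements: 39
  New max = max(-8, 39) = 39

Answer: 39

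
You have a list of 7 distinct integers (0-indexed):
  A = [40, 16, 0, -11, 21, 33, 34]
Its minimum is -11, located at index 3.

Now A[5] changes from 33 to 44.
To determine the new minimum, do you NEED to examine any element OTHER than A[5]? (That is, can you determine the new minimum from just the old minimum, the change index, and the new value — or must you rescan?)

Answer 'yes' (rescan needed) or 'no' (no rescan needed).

Answer: no

Derivation:
Old min = -11 at index 3
Change at index 5: 33 -> 44
Index 5 was NOT the min. New min = min(-11, 44). No rescan of other elements needed.
Needs rescan: no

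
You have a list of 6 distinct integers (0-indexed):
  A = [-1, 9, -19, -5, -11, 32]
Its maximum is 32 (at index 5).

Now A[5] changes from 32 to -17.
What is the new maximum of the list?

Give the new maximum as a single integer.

Old max = 32 (at index 5)
Change: A[5] 32 -> -17
Changed element WAS the max -> may need rescan.
  Max of remaining elements: 9
  New max = max(-17, 9) = 9

Answer: 9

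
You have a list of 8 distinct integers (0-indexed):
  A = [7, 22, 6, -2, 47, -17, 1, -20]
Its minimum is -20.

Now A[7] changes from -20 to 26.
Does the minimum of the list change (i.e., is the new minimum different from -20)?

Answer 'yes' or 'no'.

Answer: yes

Derivation:
Old min = -20
Change: A[7] -20 -> 26
Changed element was the min; new min must be rechecked.
New min = -17; changed? yes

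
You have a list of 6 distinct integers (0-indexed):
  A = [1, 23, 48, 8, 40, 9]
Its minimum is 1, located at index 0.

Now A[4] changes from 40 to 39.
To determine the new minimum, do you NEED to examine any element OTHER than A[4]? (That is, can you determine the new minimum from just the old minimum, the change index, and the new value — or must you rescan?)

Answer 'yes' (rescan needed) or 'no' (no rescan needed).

Answer: no

Derivation:
Old min = 1 at index 0
Change at index 4: 40 -> 39
Index 4 was NOT the min. New min = min(1, 39). No rescan of other elements needed.
Needs rescan: no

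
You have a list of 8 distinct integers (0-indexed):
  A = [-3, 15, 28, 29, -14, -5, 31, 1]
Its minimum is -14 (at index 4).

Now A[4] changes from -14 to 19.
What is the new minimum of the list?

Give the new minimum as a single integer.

Answer: -5

Derivation:
Old min = -14 (at index 4)
Change: A[4] -14 -> 19
Changed element WAS the min. Need to check: is 19 still <= all others?
  Min of remaining elements: -5
  New min = min(19, -5) = -5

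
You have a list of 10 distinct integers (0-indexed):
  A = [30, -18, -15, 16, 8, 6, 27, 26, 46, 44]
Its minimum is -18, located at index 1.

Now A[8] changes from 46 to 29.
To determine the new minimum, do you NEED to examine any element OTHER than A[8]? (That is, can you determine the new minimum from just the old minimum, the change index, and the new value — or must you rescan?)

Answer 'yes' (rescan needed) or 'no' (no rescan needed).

Old min = -18 at index 1
Change at index 8: 46 -> 29
Index 8 was NOT the min. New min = min(-18, 29). No rescan of other elements needed.
Needs rescan: no

Answer: no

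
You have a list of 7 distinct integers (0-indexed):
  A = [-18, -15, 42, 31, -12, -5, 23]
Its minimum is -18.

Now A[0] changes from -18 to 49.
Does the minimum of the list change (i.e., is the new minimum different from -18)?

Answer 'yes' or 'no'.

Answer: yes

Derivation:
Old min = -18
Change: A[0] -18 -> 49
Changed element was the min; new min must be rechecked.
New min = -15; changed? yes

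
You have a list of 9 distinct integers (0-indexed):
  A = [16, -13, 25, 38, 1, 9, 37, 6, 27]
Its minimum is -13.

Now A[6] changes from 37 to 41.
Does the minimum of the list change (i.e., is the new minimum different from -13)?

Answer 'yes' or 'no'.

Answer: no

Derivation:
Old min = -13
Change: A[6] 37 -> 41
Changed element was NOT the min; min changes only if 41 < -13.
New min = -13; changed? no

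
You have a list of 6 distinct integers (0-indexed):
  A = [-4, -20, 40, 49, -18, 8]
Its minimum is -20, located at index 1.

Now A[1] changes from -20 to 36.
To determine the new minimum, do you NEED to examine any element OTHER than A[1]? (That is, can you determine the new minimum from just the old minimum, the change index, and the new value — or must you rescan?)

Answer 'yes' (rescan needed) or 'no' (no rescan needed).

Answer: yes

Derivation:
Old min = -20 at index 1
Change at index 1: -20 -> 36
Index 1 WAS the min and new value 36 > old min -20. Must rescan other elements to find the new min.
Needs rescan: yes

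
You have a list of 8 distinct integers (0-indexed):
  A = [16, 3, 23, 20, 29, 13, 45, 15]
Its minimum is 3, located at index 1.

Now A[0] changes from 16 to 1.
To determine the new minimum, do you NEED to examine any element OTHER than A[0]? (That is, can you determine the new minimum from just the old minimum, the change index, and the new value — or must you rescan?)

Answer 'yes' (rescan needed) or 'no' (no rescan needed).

Old min = 3 at index 1
Change at index 0: 16 -> 1
Index 0 was NOT the min. New min = min(3, 1). No rescan of other elements needed.
Needs rescan: no

Answer: no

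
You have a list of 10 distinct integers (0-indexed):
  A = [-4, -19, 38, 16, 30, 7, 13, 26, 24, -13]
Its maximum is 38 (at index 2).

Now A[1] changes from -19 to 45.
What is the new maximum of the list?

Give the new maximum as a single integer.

Old max = 38 (at index 2)
Change: A[1] -19 -> 45
Changed element was NOT the old max.
  New max = max(old_max, new_val) = max(38, 45) = 45

Answer: 45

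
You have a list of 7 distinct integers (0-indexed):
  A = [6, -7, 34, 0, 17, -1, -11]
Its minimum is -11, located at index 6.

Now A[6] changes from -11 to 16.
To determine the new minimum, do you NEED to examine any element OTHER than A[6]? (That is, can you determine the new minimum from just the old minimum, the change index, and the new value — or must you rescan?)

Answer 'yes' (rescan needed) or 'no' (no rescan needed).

Answer: yes

Derivation:
Old min = -11 at index 6
Change at index 6: -11 -> 16
Index 6 WAS the min and new value 16 > old min -11. Must rescan other elements to find the new min.
Needs rescan: yes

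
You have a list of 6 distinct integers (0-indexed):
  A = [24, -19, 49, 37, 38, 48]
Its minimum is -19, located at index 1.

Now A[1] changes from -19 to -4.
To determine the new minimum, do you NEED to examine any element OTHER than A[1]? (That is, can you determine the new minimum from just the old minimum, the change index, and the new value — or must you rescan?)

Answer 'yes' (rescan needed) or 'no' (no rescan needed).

Old min = -19 at index 1
Change at index 1: -19 -> -4
Index 1 WAS the min and new value -4 > old min -19. Must rescan other elements to find the new min.
Needs rescan: yes

Answer: yes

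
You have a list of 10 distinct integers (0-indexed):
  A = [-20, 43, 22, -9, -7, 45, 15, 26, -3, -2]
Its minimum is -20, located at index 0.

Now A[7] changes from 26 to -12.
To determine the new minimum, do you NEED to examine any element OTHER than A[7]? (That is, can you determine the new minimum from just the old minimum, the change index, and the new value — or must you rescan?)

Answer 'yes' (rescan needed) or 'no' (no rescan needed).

Answer: no

Derivation:
Old min = -20 at index 0
Change at index 7: 26 -> -12
Index 7 was NOT the min. New min = min(-20, -12). No rescan of other elements needed.
Needs rescan: no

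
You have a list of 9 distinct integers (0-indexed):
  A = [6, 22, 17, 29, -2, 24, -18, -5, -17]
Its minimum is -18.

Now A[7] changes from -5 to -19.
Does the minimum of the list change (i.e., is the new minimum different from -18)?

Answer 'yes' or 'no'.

Old min = -18
Change: A[7] -5 -> -19
Changed element was NOT the min; min changes only if -19 < -18.
New min = -19; changed? yes

Answer: yes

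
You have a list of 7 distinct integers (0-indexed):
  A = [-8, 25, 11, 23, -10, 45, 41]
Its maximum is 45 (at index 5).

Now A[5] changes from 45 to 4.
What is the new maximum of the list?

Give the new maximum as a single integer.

Old max = 45 (at index 5)
Change: A[5] 45 -> 4
Changed element WAS the max -> may need rescan.
  Max of remaining elements: 41
  New max = max(4, 41) = 41

Answer: 41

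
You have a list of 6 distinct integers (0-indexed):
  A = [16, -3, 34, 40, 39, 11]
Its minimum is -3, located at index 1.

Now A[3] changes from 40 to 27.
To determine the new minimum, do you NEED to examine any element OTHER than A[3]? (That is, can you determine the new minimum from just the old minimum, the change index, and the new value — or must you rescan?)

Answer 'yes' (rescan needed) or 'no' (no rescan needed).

Old min = -3 at index 1
Change at index 3: 40 -> 27
Index 3 was NOT the min. New min = min(-3, 27). No rescan of other elements needed.
Needs rescan: no

Answer: no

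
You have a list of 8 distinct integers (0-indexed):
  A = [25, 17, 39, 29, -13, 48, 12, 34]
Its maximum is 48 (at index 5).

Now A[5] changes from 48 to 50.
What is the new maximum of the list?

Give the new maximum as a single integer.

Answer: 50

Derivation:
Old max = 48 (at index 5)
Change: A[5] 48 -> 50
Changed element WAS the max -> may need rescan.
  Max of remaining elements: 39
  New max = max(50, 39) = 50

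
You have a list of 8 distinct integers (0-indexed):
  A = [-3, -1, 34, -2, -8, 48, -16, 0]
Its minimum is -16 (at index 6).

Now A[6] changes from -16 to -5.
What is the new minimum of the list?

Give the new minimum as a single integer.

Answer: -8

Derivation:
Old min = -16 (at index 6)
Change: A[6] -16 -> -5
Changed element WAS the min. Need to check: is -5 still <= all others?
  Min of remaining elements: -8
  New min = min(-5, -8) = -8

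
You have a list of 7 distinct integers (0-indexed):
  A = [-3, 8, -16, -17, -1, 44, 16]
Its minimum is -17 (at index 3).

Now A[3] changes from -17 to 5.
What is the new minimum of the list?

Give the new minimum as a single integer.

Answer: -16

Derivation:
Old min = -17 (at index 3)
Change: A[3] -17 -> 5
Changed element WAS the min. Need to check: is 5 still <= all others?
  Min of remaining elements: -16
  New min = min(5, -16) = -16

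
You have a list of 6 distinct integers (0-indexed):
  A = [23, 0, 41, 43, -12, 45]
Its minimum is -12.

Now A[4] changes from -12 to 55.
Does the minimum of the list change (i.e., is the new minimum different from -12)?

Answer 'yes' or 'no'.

Old min = -12
Change: A[4] -12 -> 55
Changed element was the min; new min must be rechecked.
New min = 0; changed? yes

Answer: yes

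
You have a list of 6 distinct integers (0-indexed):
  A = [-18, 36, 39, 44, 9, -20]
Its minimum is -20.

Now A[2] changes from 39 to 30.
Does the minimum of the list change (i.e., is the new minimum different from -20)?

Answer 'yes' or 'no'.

Old min = -20
Change: A[2] 39 -> 30
Changed element was NOT the min; min changes only if 30 < -20.
New min = -20; changed? no

Answer: no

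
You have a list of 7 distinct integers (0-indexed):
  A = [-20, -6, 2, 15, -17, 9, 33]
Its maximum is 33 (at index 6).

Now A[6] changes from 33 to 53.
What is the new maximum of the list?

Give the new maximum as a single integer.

Answer: 53

Derivation:
Old max = 33 (at index 6)
Change: A[6] 33 -> 53
Changed element WAS the max -> may need rescan.
  Max of remaining elements: 15
  New max = max(53, 15) = 53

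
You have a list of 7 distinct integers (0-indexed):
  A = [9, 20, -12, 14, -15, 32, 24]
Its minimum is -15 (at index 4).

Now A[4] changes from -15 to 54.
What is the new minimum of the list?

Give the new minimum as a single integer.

Answer: -12

Derivation:
Old min = -15 (at index 4)
Change: A[4] -15 -> 54
Changed element WAS the min. Need to check: is 54 still <= all others?
  Min of remaining elements: -12
  New min = min(54, -12) = -12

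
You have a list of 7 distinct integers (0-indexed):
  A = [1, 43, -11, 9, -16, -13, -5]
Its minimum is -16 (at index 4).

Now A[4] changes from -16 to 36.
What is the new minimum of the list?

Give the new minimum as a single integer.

Old min = -16 (at index 4)
Change: A[4] -16 -> 36
Changed element WAS the min. Need to check: is 36 still <= all others?
  Min of remaining elements: -13
  New min = min(36, -13) = -13

Answer: -13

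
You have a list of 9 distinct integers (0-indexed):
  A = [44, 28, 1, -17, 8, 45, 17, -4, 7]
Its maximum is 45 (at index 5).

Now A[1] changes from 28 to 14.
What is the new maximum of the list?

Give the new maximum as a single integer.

Old max = 45 (at index 5)
Change: A[1] 28 -> 14
Changed element was NOT the old max.
  New max = max(old_max, new_val) = max(45, 14) = 45

Answer: 45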